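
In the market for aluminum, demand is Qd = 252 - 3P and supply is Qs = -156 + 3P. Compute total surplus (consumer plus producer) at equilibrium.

Total surplus = 768

Equilibrium: 252 - 3P = -156 + 3P gives P* = 68, Q* = 48.
Demand choke price: P = 84; supply starts at P = 52.
CS = ½(84 − 68)(48) = 384; PS = ½(68 − 52)(48) = 384.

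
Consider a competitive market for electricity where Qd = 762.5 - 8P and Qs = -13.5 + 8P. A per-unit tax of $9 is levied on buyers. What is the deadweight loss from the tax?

Pre-tax equilibrium: P* = 48.5, Q* = 374.5.
Tax on buyers shifts demand to Qd = 762.5 − 8(P + 9) = 690.5 - 8P.
690.5 - 8P = -13.5 + 8P gives seller price Ps = 44; buyers pay Pb = 44 + 9 = 53.
New quantity: Q = 762.5 − 8(53) = 338.5.
DWL = ½ × 9 × (374.5 − 338.5) = 162.

Deadweight loss = 162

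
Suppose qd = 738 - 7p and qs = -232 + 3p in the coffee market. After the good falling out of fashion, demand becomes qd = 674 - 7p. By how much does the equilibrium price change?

Δp = -6.4

Original equilibrium: p* = 97, q* = 59.
New equilibrium: 674 - 7p = -232 + 3p, so 906 = 10p and p' = 90.6; q' = 674 − 7(90.6) = 39.8.
Change in price: 90.6 − 97 = -6.4.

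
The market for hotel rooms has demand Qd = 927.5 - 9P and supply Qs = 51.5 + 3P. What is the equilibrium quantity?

Set Qd = Qs: 927.5 - 9P = 51.5 + 3P.
876 = 12P, so P* = 73.
Q* = 927.5 − 9(73) = 270.5.

Q* = 270.5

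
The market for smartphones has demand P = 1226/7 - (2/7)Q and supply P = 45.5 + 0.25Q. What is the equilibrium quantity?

Set the two price expressions equal: 1226/7 - (2/7)Q = 45.5 + 0.25Q.
1815/14 = (15/28)Q, so Q* = 242.
P* = 1226/7 − (2/7)(242) = 106.

Q* = 242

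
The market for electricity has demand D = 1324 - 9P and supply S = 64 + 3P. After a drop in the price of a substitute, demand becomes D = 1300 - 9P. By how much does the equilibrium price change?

Original equilibrium: P* = 105, Q* = 379.
New equilibrium: 1300 - 9P = 64 + 3P, so 1236 = 12P and P' = 103; Q' = 1300 − 9(103) = 373.
Change in price: 103 − 105 = -2.

ΔP = -2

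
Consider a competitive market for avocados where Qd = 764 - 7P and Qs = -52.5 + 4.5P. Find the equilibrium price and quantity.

Set Qd = Qs: 764 - 7P = -52.5 + 4.5P.
816.5 = 11.5P, so P* = 71.
Q* = 764 − 7(71) = 267.

P* = 71, Q* = 267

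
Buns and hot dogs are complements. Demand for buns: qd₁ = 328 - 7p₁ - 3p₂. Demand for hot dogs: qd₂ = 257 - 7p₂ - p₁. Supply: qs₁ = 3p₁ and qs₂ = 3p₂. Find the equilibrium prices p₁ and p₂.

p₁ = 2509/97, p₂ = 2242/97

Market 1: 328 - 7p₁ - 3p₂ = 3p₁ → 10p₁ + 3p₂ = 328.
Market 2: 10p₂ + p₁ = 257.
Eliminating p₂: 10×(1) − 3×(2) gives 97p₁ = 2509, so p₁ = 2509/97.
Back-substitute into (2): p₂ = (257 − 1×2509/97) / 10 = 2242/97.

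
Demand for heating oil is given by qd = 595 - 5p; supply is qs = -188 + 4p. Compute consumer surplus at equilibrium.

Equilibrium: 595 - 5p = -188 + 4p gives p* = 87, q* = 160.
Demand choke price (qd = 0): p = 119.
CS = ½(119 − 87)(160) = 2560.

Consumer surplus = 2560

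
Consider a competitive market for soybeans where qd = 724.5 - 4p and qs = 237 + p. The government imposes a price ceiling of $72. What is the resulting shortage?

Equilibrium price would be p* = 97.5, so the ceiling at 72 binds.
At p = 72: qd = 724.5 − 4(72) = 436.5, qs = 237 + 1(72) = 309.
Shortage = 436.5 − 309 = 127.5.

Shortage = 127.5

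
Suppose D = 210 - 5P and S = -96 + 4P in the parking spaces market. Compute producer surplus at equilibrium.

Producer surplus = 200

Equilibrium: 210 - 5P = -96 + 4P gives P* = 34, Q* = 40.
Supply starts at P = 24 (where S = 0).
PS = ½(34 − 24)(40) = 200.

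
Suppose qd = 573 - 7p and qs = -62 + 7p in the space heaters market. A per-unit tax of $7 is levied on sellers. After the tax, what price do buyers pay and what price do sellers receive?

Pre-tax equilibrium: p* = 635/14, q* = 255.5.
Tax on sellers shifts supply to qs = -62 + 7(p − 7) = -111 + 7p.
573 - 7p = -111 + 7p gives buyer price pb = 342/7; sellers receive ps = 342/7 − 7 = 293/7.
New quantity: q = 573 − 7(342/7) = 231.

Buyers pay 342/7, sellers receive 293/7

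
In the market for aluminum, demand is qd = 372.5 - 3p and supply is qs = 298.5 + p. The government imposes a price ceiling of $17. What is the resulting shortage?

Equilibrium price would be p* = 18.5, so the ceiling at 17 binds.
At p = 17: qd = 372.5 − 3(17) = 321.5, qs = 298.5 + 1(17) = 315.5.
Shortage = 321.5 − 315.5 = 6.

Shortage = 6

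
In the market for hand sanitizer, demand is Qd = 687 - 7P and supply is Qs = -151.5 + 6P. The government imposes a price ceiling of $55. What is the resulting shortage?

Equilibrium price would be P* = 64.5, so the ceiling at 55 binds.
At P = 55: Qd = 687 − 7(55) = 302, Qs = -151.5 + 6(55) = 178.5.
Shortage = 302 − 178.5 = 123.5.

Shortage = 123.5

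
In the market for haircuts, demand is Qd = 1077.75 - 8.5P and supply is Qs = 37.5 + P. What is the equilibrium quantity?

Set Qd = Qs: 1077.75 - 8.5P = 37.5 + P.
1040.25 = 9.5P, so P* = 109.5.
Q* = 1077.75 − 8.5(109.5) = 147.

Q* = 147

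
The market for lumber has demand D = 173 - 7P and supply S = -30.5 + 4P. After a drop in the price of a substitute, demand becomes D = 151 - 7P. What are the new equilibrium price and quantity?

Original equilibrium: P* = 18.5, Q* = 43.5.
New equilibrium: 151 - 7P = -30.5 + 4P, so 181.5 = 11P and P' = 16.5; Q' = 151 − 7(16.5) = 35.5.

P' = 16.5, Q' = 35.5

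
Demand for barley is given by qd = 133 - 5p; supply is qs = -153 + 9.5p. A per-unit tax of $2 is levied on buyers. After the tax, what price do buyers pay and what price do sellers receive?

Pre-tax equilibrium: p* = 572/29, q* = 997/29.
Tax on buyers shifts demand to qd = 133 − 5(p + 2) = 123 - 5p.
123 - 5p = -153 + 9.5p gives seller price ps = 552/29; buyers pay pb = 552/29 + 2 = 610/29.
New quantity: q = 133 − 5(610/29) = 807/29.

Buyers pay 610/29, sellers receive 552/29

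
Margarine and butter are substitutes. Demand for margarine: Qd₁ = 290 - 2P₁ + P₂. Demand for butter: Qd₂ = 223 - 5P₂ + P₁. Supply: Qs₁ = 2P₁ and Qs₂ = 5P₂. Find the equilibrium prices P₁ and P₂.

Market 1: 290 - 2P₁ + P₂ = 2P₁ → 4P₁ - P₂ = 290.
Market 2: 10P₂ - P₁ = 223.
Eliminating P₂: 10×(1) + 1×(2) gives 39P₁ = 3123, so P₁ = 1041/13.
Back-substitute into (2): P₂ = (223 + 1×1041/13) / 10 = 394/13.

P₁ = 1041/13, P₂ = 394/13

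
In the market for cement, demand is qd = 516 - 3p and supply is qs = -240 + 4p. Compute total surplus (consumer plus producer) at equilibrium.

Equilibrium: 516 - 3p = -240 + 4p gives p* = 108, q* = 192.
Demand choke price: p = 172; supply starts at p = 60.
CS = ½(172 − 108)(192) = 6144; PS = ½(108 − 60)(192) = 4608.

Total surplus = 10752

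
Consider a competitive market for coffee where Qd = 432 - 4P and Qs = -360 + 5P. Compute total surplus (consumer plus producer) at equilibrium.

Equilibrium: 432 - 4P = -360 + 5P gives P* = 88, Q* = 80.
Demand choke price: P = 108; supply starts at P = 72.
CS = ½(108 − 88)(80) = 800; PS = ½(88 − 72)(80) = 640.

Total surplus = 1440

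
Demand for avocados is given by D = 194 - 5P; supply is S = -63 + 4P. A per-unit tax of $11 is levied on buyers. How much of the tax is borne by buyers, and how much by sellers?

Pre-tax equilibrium: P* = 257/9, Q* = 461/9.
Tax on buyers shifts demand to D = 194 − 5(P + 11) = 139 - 5P.
139 - 5P = -63 + 4P gives seller price Ps = 202/9; buyers pay Pb = 202/9 + 11 = 301/9.
New quantity: Q = 194 − 5(301/9) = 241/9.
Buyer burden = 301/9 − 257/9 = 44/9; seller burden = 257/9 − 202/9 = 55/9.

Buyers bear 44/9, sellers bear 55/9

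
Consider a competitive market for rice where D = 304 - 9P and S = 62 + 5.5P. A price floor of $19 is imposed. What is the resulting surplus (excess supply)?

Equilibrium price would be P* = 484/29, so the floor at 19 binds.
At P = 19: D = 133, S = 166.5.
Surplus = 166.5 − 133 = 33.5.

Surplus = 33.5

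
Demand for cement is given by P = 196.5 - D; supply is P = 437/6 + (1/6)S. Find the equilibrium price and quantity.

Set the two price expressions equal: 196.5 - Q = 437/6 + (1/6)Q.
371/3 = (7/6)Q, so Q* = 106.
P* = 196.5 − (1)(106) = 90.5.

P* = 90.5, Q* = 106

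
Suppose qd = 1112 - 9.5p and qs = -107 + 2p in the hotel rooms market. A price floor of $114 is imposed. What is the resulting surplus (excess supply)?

Equilibrium price would be p* = 106, so the floor at 114 binds.
At p = 114: qd = 29, qs = 121.
Surplus = 121 − 29 = 92.

Surplus = 92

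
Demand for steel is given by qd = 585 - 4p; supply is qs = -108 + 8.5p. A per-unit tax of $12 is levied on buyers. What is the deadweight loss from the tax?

Pre-tax equilibrium: p* = 55.44, q* = 363.24.
Tax on buyers shifts demand to qd = 585 − 4(p + 12) = 537 - 4p.
537 - 4p = -108 + 8.5p gives seller price ps = 51.6; buyers pay pb = 51.6 + 12 = 63.6.
New quantity: q = 585 − 4(63.6) = 330.6.
DWL = ½ × 12 × (363.24 − 330.6) = 195.84.

Deadweight loss = 195.84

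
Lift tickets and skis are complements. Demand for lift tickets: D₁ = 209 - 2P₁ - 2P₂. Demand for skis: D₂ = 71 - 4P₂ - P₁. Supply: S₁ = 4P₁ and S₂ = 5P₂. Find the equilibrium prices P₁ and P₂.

P₁ = 1739/52, P₂ = 217/52

Market 1: 209 - 2P₁ - 2P₂ = 4P₁ → 6P₁ + 2P₂ = 209.
Market 2: 9P₂ + P₁ = 71.
Eliminating P₂: 9×(1) − 2×(2) gives 52P₁ = 1739, so P₁ = 1739/52.
Back-substitute into (2): P₂ = (71 − 1×1739/52) / 9 = 217/52.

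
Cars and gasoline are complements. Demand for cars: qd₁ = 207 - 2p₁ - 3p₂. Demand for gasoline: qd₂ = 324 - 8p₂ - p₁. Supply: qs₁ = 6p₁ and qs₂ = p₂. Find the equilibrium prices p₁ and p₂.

p₁ = 297/23, p₂ = 795/23

Market 1: 207 - 2p₁ - 3p₂ = 6p₁ → 8p₁ + 3p₂ = 207.
Market 2: 9p₂ + p₁ = 324.
Eliminating p₂: 9×(1) − 3×(2) gives 69p₁ = 891, so p₁ = 297/23.
Back-substitute into (2): p₂ = (324 − 1×297/23) / 9 = 795/23.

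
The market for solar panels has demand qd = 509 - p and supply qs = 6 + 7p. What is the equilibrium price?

Set qd = qs: 509 - p = 6 + 7p.
503 = 8p, so p* = 62.875.
q* = 509 − 1(62.875) = 446.125.

p* = 62.875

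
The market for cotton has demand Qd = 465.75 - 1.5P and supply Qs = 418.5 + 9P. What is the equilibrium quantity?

Set Qd = Qs: 465.75 - 1.5P = 418.5 + 9P.
47.25 = 10.5P, so P* = 4.5.
Q* = 465.75 − 1.5(4.5) = 459.

Q* = 459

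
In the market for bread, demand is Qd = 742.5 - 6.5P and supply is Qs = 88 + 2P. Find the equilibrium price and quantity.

Set Qd = Qs: 742.5 - 6.5P = 88 + 2P.
654.5 = 8.5P, so P* = 77.
Q* = 742.5 − 6.5(77) = 242.

P* = 77, Q* = 242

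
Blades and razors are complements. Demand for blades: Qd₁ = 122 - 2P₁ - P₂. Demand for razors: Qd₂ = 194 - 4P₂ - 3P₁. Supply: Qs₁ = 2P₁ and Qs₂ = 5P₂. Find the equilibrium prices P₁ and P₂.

Market 1: 122 - 2P₁ - P₂ = 2P₁ → 4P₁ + P₂ = 122.
Market 2: 9P₂ + 3P₁ = 194.
Eliminating P₂: 9×(1) − 1×(2) gives 33P₁ = 904, so P₁ = 904/33.
Back-substitute into (2): P₂ = (194 − 3×904/33) / 9 = 410/33.

P₁ = 904/33, P₂ = 410/33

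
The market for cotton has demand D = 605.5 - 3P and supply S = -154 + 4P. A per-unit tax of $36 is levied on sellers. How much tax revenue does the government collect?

Tax revenue = 55008/7

Pre-tax equilibrium: P* = 108.5, Q* = 280.
Tax on sellers shifts supply to S = -154 + 4(P − 36) = -298 + 4P.
605.5 - 3P = -298 + 4P gives buyer price Pb = 1807/14; sellers receive Ps = 1807/14 − 36 = 1303/14.
New quantity: Q = 605.5 − 3(1807/14) = 1528/7.
Revenue = 36 × 1528/7 = 55008/7.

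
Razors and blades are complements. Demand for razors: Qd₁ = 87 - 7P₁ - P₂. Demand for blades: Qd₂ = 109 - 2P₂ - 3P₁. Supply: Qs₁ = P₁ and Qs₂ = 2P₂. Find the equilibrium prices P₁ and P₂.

P₁ = 239/29, P₂ = 611/29

Market 1: 87 - 7P₁ - P₂ = P₁ → 8P₁ + P₂ = 87.
Market 2: 4P₂ + 3P₁ = 109.
Eliminating P₂: 4×(1) − 1×(2) gives 29P₁ = 239, so P₁ = 239/29.
Back-substitute into (2): P₂ = (109 − 3×239/29) / 4 = 611/29.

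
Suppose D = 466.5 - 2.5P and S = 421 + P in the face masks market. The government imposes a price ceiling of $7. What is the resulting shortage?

Equilibrium price would be P* = 13, so the ceiling at 7 binds.
At P = 7: D = 466.5 − 2.5(7) = 449, S = 421 + 1(7) = 428.
Shortage = 449 − 428 = 21.

Shortage = 21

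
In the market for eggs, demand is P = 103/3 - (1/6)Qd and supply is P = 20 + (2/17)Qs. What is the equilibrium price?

P* = 752/29

Set the two price expressions equal: 103/3 - (1/6)Q = 20 + (2/17)Q.
43/3 = (29/102)Q, so Q* = 1462/29.
P* = 103/3 − (1/6)(1462/29) = 752/29.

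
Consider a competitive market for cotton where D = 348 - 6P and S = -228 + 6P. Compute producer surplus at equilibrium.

Equilibrium: 348 - 6P = -228 + 6P gives P* = 48, Q* = 60.
Supply starts at P = 38 (where S = 0).
PS = ½(48 − 38)(60) = 300.

Producer surplus = 300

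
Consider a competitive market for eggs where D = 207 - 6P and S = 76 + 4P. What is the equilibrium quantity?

Set D = S: 207 - 6P = 76 + 4P.
131 = 10P, so P* = 13.1.
Q* = 207 − 6(13.1) = 128.4.

Q* = 128.4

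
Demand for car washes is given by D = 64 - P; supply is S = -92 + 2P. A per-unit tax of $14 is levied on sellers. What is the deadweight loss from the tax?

Deadweight loss = 196/3

Pre-tax equilibrium: P* = 52, Q* = 12.
Tax on sellers shifts supply to S = -92 + 2(P − 14) = -120 + 2P.
64 - P = -120 + 2P gives buyer price Pb = 184/3; sellers receive Ps = 184/3 − 14 = 142/3.
New quantity: Q = 64 − 1(184/3) = 8/3.
DWL = ½ × 14 × (12 − 8/3) = 196/3.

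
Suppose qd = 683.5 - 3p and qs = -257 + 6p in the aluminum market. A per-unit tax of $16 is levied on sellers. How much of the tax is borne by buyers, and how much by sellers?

Buyers bear 32/3, sellers bear 16/3

Pre-tax equilibrium: p* = 104.5, q* = 370.
Tax on sellers shifts supply to qs = -257 + 6(p − 16) = -353 + 6p.
683.5 - 3p = -353 + 6p gives buyer price pb = 691/6; sellers receive ps = 691/6 − 16 = 595/6.
New quantity: q = 683.5 − 3(691/6) = 338.
Buyer burden = 691/6 − 104.5 = 32/3; seller burden = 104.5 − 595/6 = 16/3.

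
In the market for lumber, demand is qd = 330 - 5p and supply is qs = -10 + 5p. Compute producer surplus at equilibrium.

Equilibrium: 330 - 5p = -10 + 5p gives p* = 34, q* = 160.
Supply starts at p = 2 (where qs = 0).
PS = ½(34 − 2)(160) = 2560.

Producer surplus = 2560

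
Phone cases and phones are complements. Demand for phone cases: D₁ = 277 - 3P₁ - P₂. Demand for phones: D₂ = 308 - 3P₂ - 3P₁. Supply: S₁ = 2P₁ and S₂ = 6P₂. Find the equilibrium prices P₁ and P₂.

P₁ = 2185/42, P₂ = 709/42

Market 1: 277 - 3P₁ - P₂ = 2P₁ → 5P₁ + P₂ = 277.
Market 2: 9P₂ + 3P₁ = 308.
Eliminating P₂: 9×(1) − 1×(2) gives 42P₁ = 2185, so P₁ = 2185/42.
Back-substitute into (2): P₂ = (308 − 3×2185/42) / 9 = 709/42.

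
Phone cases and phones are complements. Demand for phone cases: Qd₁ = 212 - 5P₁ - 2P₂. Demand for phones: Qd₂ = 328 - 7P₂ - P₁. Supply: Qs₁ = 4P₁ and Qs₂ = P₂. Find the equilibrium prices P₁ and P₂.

P₁ = 104/7, P₂ = 274/7

Market 1: 212 - 5P₁ - 2P₂ = 4P₁ → 9P₁ + 2P₂ = 212.
Market 2: 8P₂ + P₁ = 328.
Eliminating P₂: 8×(1) − 2×(2) gives 70P₁ = 1040, so P₁ = 104/7.
Back-substitute into (2): P₂ = (328 − 1×104/7) / 8 = 274/7.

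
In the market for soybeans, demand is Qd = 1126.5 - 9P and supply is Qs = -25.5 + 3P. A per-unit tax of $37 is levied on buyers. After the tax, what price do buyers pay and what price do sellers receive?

Buyers pay $105.25, sellers receive $68.25

Pre-tax equilibrium: P* = 96, Q* = 262.5.
Tax on buyers shifts demand to Qd = 1126.5 − 9(P + 37) = 793.5 - 9P.
793.5 - 9P = -25.5 + 3P gives seller price Ps = 68.25; buyers pay Pb = 68.25 + 37 = 105.25.
New quantity: Q = 1126.5 − 9(105.25) = 179.25.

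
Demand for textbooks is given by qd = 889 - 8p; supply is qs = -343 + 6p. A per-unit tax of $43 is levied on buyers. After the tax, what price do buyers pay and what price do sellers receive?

Buyers pay 745/7, sellers receive 444/7

Pre-tax equilibrium: p* = 88, q* = 185.
Tax on buyers shifts demand to qd = 889 − 8(p + 43) = 545 - 8p.
545 - 8p = -343 + 6p gives seller price ps = 444/7; buyers pay pb = 444/7 + 43 = 745/7.
New quantity: q = 889 − 8(745/7) = 263/7.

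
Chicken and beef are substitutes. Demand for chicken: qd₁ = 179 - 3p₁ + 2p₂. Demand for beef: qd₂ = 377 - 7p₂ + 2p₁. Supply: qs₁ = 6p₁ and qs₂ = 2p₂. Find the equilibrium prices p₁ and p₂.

Market 1: 179 - 3p₁ + 2p₂ = 6p₁ → 9p₁ - 2p₂ = 179.
Market 2: 9p₂ - 2p₁ = 377.
Eliminating p₂: 9×(1) + 2×(2) gives 77p₁ = 2365, so p₁ = 215/7.
Back-substitute into (2): p₂ = (377 + 2×215/7) / 9 = 341/7.

p₁ = 215/7, p₂ = 341/7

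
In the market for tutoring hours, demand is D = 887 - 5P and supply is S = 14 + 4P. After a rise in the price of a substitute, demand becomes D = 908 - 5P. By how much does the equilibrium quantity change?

Original equilibrium: P* = 97, Q* = 402.
New equilibrium: 908 - 5P = 14 + 4P, so 894 = 9P and P' = 298/3; Q' = 908 − 5(298/3) = 1234/3.
Change in quantity: 1234/3 − 402 = 28/3.

ΔQ = 28/3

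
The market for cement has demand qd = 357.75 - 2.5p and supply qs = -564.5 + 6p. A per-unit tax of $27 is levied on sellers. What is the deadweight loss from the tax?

Deadweight loss = 10935/17

Pre-tax equilibrium: p* = 108.5, q* = 86.5.
Tax on sellers shifts supply to qs = -564.5 + 6(p − 27) = -726.5 + 6p.
357.75 - 2.5p = -726.5 + 6p gives buyer price pb = 4337/34; sellers receive ps = 4337/34 − 27 = 3419/34.
New quantity: q = 357.75 − 2.5(4337/34) = 1321/34.
DWL = ½ × 27 × (86.5 − 1321/34) = 10935/17.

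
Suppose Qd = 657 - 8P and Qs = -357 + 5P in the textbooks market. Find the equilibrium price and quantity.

P* = 78, Q* = 33

Set Qd = Qs: 657 - 8P = -357 + 5P.
1014 = 13P, so P* = 78.
Q* = 657 − 8(78) = 33.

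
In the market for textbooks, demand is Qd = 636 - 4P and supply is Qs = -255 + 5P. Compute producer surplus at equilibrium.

Producer surplus = 5760

Equilibrium: 636 - 4P = -255 + 5P gives P* = 99, Q* = 240.
Supply starts at P = 51 (where Qs = 0).
PS = ½(99 − 51)(240) = 5760.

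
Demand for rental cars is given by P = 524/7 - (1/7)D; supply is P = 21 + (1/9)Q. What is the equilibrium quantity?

Set the two price expressions equal: 524/7 - (1/7)Q = 21 + (1/9)Q.
377/7 = (16/63)Q, so Q* = 212.0625.
P* = 524/7 − (1/7)(212.0625) = 44.5625.

Q* = 212.0625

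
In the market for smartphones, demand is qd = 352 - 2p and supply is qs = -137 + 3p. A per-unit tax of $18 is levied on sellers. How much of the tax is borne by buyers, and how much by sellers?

Buyers bear $10.8, sellers bear $7.2

Pre-tax equilibrium: p* = 97.8, q* = 156.4.
Tax on sellers shifts supply to qs = -137 + 3(p − 18) = -191 + 3p.
352 - 2p = -191 + 3p gives buyer price pb = 108.6; sellers receive ps = 108.6 − 18 = 90.6.
New quantity: q = 352 − 2(108.6) = 134.8.
Buyer burden = 108.6 − 97.8 = 10.8; seller burden = 97.8 − 90.6 = 7.2.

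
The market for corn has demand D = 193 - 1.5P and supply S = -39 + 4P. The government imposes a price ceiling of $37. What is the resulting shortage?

Shortage = 28.5

Equilibrium price would be P* = 464/11, so the ceiling at 37 binds.
At P = 37: D = 193 − 1.5(37) = 137.5, S = -39 + 4(37) = 109.
Shortage = 137.5 − 109 = 28.5.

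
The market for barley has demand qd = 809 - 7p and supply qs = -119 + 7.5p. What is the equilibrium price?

Set qd = qs: 809 - 7p = -119 + 7.5p.
928 = 14.5p, so p* = 64.
q* = 809 − 7(64) = 361.

p* = 64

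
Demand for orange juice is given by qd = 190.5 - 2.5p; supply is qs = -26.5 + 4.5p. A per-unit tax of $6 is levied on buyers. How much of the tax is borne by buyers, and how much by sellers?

Pre-tax equilibrium: p* = 31, q* = 113.
Tax on buyers shifts demand to qd = 190.5 − 2.5(p + 6) = 175.5 - 2.5p.
175.5 - 2.5p = -26.5 + 4.5p gives seller price ps = 202/7; buyers pay pb = 202/7 + 6 = 244/7.
New quantity: q = 190.5 − 2.5(244/7) = 1447/14.
Buyer burden = 244/7 − 31 = 27/7; seller burden = 31 − 202/7 = 15/7.

Buyers bear 27/7, sellers bear 15/7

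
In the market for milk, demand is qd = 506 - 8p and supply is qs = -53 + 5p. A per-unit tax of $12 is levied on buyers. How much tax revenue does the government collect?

Tax revenue = 19512/13

Pre-tax equilibrium: p* = 43, q* = 162.
Tax on buyers shifts demand to qd = 506 − 8(p + 12) = 410 - 8p.
410 - 8p = -53 + 5p gives seller price ps = 463/13; buyers pay pb = 463/13 + 12 = 619/13.
New quantity: q = 506 − 8(619/13) = 1626/13.
Revenue = 12 × 1626/13 = 19512/13.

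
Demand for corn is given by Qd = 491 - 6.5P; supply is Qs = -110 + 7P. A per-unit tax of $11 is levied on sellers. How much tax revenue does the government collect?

Tax revenue = 16291/9

Pre-tax equilibrium: P* = 1202/27, Q* = 5444/27.
Tax on sellers shifts supply to Qs = -110 + 7(P − 11) = -187 + 7P.
491 - 6.5P = -187 + 7P gives buyer price Pb = 452/9; sellers receive Ps = 452/9 − 11 = 353/9.
New quantity: Q = 491 − 6.5(452/9) = 1481/9.
Revenue = 11 × 1481/9 = 16291/9.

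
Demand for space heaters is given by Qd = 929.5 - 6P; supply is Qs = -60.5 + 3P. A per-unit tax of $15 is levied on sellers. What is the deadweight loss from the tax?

Deadweight loss = 225

Pre-tax equilibrium: P* = 110, Q* = 269.5.
Tax on sellers shifts supply to Qs = -60.5 + 3(P − 15) = -105.5 + 3P.
929.5 - 6P = -105.5 + 3P gives buyer price Pb = 115; sellers receive Ps = 115 − 15 = 100.
New quantity: Q = 929.5 − 6(115) = 239.5.
DWL = ½ × 15 × (269.5 − 239.5) = 225.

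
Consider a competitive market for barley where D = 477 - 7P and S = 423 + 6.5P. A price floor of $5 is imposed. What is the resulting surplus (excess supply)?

Surplus = 13.5

Equilibrium price would be P* = 4, so the floor at 5 binds.
At P = 5: D = 442, S = 455.5.
Surplus = 455.5 − 442 = 13.5.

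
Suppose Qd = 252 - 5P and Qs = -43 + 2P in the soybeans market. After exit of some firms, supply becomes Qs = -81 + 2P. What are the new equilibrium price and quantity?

Original equilibrium: P* = 295/7, Q* = 289/7.
New equilibrium: 252 - 5P = -81 + 2P, so 333 = 7P and P' = 333/7; Q' = 252 − 5(333/7) = 99/7.

P' = 333/7, Q' = 99/7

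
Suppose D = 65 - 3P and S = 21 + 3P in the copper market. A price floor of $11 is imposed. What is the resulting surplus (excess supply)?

Equilibrium price would be P* = 22/3, so the floor at 11 binds.
At P = 11: D = 32, S = 54.
Surplus = 54 − 32 = 22.

Surplus = 22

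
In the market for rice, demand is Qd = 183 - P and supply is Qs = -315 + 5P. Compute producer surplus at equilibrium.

Producer surplus = 1000

Equilibrium: 183 - P = -315 + 5P gives P* = 83, Q* = 100.
Supply starts at P = 63 (where Qs = 0).
PS = ½(83 − 63)(100) = 1000.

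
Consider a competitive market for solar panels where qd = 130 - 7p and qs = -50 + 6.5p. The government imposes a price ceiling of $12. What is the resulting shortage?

Shortage = 18

Equilibrium price would be p* = 40/3, so the ceiling at 12 binds.
At p = 12: qd = 130 − 7(12) = 46, qs = -50 + 6.5(12) = 28.
Shortage = 46 − 28 = 18.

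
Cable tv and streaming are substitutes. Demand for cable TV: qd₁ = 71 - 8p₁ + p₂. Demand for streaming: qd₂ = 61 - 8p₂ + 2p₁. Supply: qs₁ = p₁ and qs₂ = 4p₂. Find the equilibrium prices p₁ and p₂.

p₁ = 913/106, p₂ = 691/106

Market 1: 71 - 8p₁ + p₂ = p₁ → 9p₁ - p₂ = 71.
Market 2: 12p₂ - 2p₁ = 61.
Eliminating p₂: 12×(1) + 1×(2) gives 106p₁ = 913, so p₁ = 913/106.
Back-substitute into (2): p₂ = (61 + 2×913/106) / 12 = 691/106.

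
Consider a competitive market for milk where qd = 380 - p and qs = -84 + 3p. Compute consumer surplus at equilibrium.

Consumer surplus = 34848

Equilibrium: 380 - p = -84 + 3p gives p* = 116, q* = 264.
Demand choke price (qd = 0): p = 380.
CS = ½(380 − 116)(264) = 34848.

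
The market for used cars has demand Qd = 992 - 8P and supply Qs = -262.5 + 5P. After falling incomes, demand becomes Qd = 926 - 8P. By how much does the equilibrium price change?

ΔP = -66/13

Original equilibrium: P* = 96.5, Q* = 220.
New equilibrium: 926 - 8P = -262.5 + 5P, so 1188.5 = 13P and P' = 2377/26; Q' = 926 − 8(2377/26) = 2530/13.
Change in price: 2377/26 − 96.5 = -66/13.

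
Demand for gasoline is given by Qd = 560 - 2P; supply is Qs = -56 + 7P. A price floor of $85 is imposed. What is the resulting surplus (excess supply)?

Surplus = 149

Equilibrium price would be P* = 616/9, so the floor at 85 binds.
At P = 85: Qd = 390, Qs = 539.
Surplus = 539 − 390 = 149.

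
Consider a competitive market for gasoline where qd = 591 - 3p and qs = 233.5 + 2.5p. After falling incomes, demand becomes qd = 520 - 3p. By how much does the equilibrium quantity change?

Δq = -355/11

Original equilibrium: p* = 65, q* = 396.
New equilibrium: 520 - 3p = 233.5 + 2.5p, so 286.5 = 5.5p and p' = 573/11; q' = 520 − 3(573/11) = 4001/11.
Change in quantity: 4001/11 − 396 = -355/11.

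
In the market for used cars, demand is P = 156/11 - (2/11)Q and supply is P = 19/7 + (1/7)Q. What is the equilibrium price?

P* = 7.76

Set the two price expressions equal: 156/11 - (2/11)Q = 19/7 + (1/7)Q.
883/77 = (25/77)Q, so Q* = 35.32.
P* = 156/11 − (2/11)(35.32) = 7.76.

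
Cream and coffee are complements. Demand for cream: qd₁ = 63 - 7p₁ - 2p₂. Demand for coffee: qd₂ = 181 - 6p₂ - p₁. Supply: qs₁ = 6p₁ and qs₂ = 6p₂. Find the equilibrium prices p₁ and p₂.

p₁ = 197/77, p₂ = 1145/77

Market 1: 63 - 7p₁ - 2p₂ = 6p₁ → 13p₁ + 2p₂ = 63.
Market 2: 12p₂ + p₁ = 181.
Eliminating p₂: 12×(1) − 2×(2) gives 154p₁ = 394, so p₁ = 197/77.
Back-substitute into (2): p₂ = (181 − 1×197/77) / 12 = 1145/77.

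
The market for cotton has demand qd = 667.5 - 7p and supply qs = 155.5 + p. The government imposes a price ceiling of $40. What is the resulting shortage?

Equilibrium price would be p* = 64, so the ceiling at 40 binds.
At p = 40: qd = 667.5 − 7(40) = 387.5, qs = 155.5 + 1(40) = 195.5.
Shortage = 387.5 − 195.5 = 192.

Shortage = 192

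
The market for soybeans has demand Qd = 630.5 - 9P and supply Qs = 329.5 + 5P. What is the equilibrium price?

Set Qd = Qs: 630.5 - 9P = 329.5 + 5P.
301 = 14P, so P* = 21.5.
Q* = 630.5 − 9(21.5) = 437.

P* = 21.5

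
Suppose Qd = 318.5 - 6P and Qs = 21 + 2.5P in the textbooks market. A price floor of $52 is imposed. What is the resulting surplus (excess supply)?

Equilibrium price would be P* = 35, so the floor at 52 binds.
At P = 52: Qd = 6.5, Qs = 151.
Surplus = 151 − 6.5 = 144.5.

Surplus = 144.5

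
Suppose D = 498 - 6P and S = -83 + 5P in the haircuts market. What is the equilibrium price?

P* = 581/11

Set D = S: 498 - 6P = -83 + 5P.
581 = 11P, so P* = 581/11.
Q* = 498 − 6(581/11) = 1992/11.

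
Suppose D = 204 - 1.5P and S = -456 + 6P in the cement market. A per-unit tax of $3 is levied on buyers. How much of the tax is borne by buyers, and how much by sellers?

Buyers bear $2.4, sellers bear $0.6

Pre-tax equilibrium: P* = 88, Q* = 72.
Tax on buyers shifts demand to D = 204 − 1.5(P + 3) = 199.5 - 1.5P.
199.5 - 1.5P = -456 + 6P gives seller price Ps = 87.4; buyers pay Pb = 87.4 + 3 = 90.4.
New quantity: Q = 204 − 1.5(90.4) = 68.4.
Buyer burden = 90.4 − 88 = 2.4; seller burden = 88 − 87.4 = 0.6.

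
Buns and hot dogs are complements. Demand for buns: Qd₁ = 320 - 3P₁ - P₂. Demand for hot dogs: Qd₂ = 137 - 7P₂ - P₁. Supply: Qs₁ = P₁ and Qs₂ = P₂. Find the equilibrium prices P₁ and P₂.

Market 1: 320 - 3P₁ - P₂ = P₁ → 4P₁ + P₂ = 320.
Market 2: 8P₂ + P₁ = 137.
Eliminating P₂: 8×(1) − 1×(2) gives 31P₁ = 2423, so P₁ = 2423/31.
Back-substitute into (2): P₂ = (137 − 1×2423/31) / 8 = 228/31.

P₁ = 2423/31, P₂ = 228/31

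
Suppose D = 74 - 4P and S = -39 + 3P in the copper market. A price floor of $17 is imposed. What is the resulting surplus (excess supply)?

Surplus = 6

Equilibrium price would be P* = 113/7, so the floor at 17 binds.
At P = 17: D = 6, S = 12.
Surplus = 12 − 6 = 6.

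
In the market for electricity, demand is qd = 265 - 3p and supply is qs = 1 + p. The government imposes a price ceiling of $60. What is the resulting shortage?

Equilibrium price would be p* = 66, so the ceiling at 60 binds.
At p = 60: qd = 265 − 3(60) = 85, qs = 1 + 1(60) = 61.
Shortage = 85 − 61 = 24.

Shortage = 24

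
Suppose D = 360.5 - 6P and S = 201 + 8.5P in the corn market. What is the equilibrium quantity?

Q* = 294.5

Set D = S: 360.5 - 6P = 201 + 8.5P.
159.5 = 14.5P, so P* = 11.
Q* = 360.5 − 6(11) = 294.5.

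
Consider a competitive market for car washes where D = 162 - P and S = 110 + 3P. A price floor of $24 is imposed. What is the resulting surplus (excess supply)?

Equilibrium price would be P* = 13, so the floor at 24 binds.
At P = 24: D = 138, S = 182.
Surplus = 182 − 138 = 44.

Surplus = 44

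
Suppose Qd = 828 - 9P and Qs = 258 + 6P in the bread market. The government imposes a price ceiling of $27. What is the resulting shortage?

Equilibrium price would be P* = 38, so the ceiling at 27 binds.
At P = 27: Qd = 828 − 9(27) = 585, Qs = 258 + 6(27) = 420.
Shortage = 585 − 420 = 165.

Shortage = 165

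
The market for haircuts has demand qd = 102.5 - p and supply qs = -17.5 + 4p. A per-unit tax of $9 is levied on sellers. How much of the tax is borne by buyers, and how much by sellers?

Pre-tax equilibrium: p* = 24, q* = 78.5.
Tax on sellers shifts supply to qs = -17.5 + 4(p − 9) = -53.5 + 4p.
102.5 - p = -53.5 + 4p gives buyer price pb = 31.2; sellers receive ps = 31.2 − 9 = 22.2.
New quantity: q = 102.5 − 1(31.2) = 71.3.
Buyer burden = 31.2 − 24 = 7.2; seller burden = 24 − 22.2 = 1.8.

Buyers bear $7.2, sellers bear $1.8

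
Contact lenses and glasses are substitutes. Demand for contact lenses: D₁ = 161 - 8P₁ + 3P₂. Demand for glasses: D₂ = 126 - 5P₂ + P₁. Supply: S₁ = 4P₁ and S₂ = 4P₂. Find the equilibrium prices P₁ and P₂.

P₁ = 17.4, P₂ = 239/15

Market 1: 161 - 8P₁ + 3P₂ = 4P₁ → 12P₁ - 3P₂ = 161.
Market 2: 9P₂ - P₁ = 126.
Eliminating P₂: 9×(1) + 3×(2) gives 105P₁ = 1827, so P₁ = 17.4.
Back-substitute into (2): P₂ = (126 + 1×17.4) / 9 = 239/15.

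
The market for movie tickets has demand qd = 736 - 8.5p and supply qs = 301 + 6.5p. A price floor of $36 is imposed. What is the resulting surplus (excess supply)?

Equilibrium price would be p* = 29, so the floor at 36 binds.
At p = 36: qd = 430, qs = 535.
Surplus = 535 − 430 = 105.

Surplus = 105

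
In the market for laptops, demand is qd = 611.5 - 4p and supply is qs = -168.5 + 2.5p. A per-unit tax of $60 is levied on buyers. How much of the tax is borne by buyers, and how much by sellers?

Pre-tax equilibrium: p* = 120, q* = 131.5.
Tax on buyers shifts demand to qd = 611.5 − 4(p + 60) = 371.5 - 4p.
371.5 - 4p = -168.5 + 2.5p gives seller price ps = 1080/13; buyers pay pb = 1080/13 + 60 = 1860/13.
New quantity: q = 611.5 − 4(1860/13) = 1019/26.
Buyer burden = 1860/13 − 120 = 300/13; seller burden = 120 − 1080/13 = 480/13.

Buyers bear 300/13, sellers bear 480/13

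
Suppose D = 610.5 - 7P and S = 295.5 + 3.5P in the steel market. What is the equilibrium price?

P* = 30

Set D = S: 610.5 - 7P = 295.5 + 3.5P.
315 = 10.5P, so P* = 30.
Q* = 610.5 − 7(30) = 400.5.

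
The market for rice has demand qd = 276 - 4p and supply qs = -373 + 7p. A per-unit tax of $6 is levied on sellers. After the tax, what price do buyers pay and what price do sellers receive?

Buyers pay 691/11, sellers receive 625/11

Pre-tax equilibrium: p* = 59, q* = 40.
Tax on sellers shifts supply to qs = -373 + 7(p − 6) = -415 + 7p.
276 - 4p = -415 + 7p gives buyer price pb = 691/11; sellers receive ps = 691/11 − 6 = 625/11.
New quantity: q = 276 − 4(691/11) = 272/11.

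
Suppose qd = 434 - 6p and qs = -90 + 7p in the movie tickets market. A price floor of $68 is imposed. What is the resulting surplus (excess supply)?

Equilibrium price would be p* = 524/13, so the floor at 68 binds.
At p = 68: qd = 26, qs = 386.
Surplus = 386 − 26 = 360.

Surplus = 360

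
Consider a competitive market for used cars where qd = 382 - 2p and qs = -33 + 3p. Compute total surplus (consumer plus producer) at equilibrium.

Total surplus = 19440

Equilibrium: 382 - 2p = -33 + 3p gives p* = 83, q* = 216.
Demand choke price: p = 191; supply starts at p = 11.
CS = ½(191 − 83)(216) = 11664; PS = ½(83 − 11)(216) = 7776.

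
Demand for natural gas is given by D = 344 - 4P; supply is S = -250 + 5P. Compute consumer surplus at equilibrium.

Equilibrium: 344 - 4P = -250 + 5P gives P* = 66, Q* = 80.
Demand choke price (D = 0): P = 86.
CS = ½(86 − 66)(80) = 800.

Consumer surplus = 800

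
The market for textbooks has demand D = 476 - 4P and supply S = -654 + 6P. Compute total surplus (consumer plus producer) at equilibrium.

Total surplus = 120

Equilibrium: 476 - 4P = -654 + 6P gives P* = 113, Q* = 24.
Demand choke price: P = 119; supply starts at P = 109.
CS = ½(119 − 113)(24) = 72; PS = ½(113 − 109)(24) = 48.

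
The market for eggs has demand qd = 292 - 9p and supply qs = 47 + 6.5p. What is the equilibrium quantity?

Set qd = qs: 292 - 9p = 47 + 6.5p.
245 = 15.5p, so p* = 490/31.
q* = 292 − 9(490/31) = 4642/31.

q* = 4642/31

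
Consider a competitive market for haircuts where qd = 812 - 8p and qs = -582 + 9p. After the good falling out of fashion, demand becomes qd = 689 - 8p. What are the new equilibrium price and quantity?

p' = 1271/17, q' = 1545/17

Original equilibrium: p* = 82, q* = 156.
New equilibrium: 689 - 8p = -582 + 9p, so 1271 = 17p and p' = 1271/17; q' = 689 − 8(1271/17) = 1545/17.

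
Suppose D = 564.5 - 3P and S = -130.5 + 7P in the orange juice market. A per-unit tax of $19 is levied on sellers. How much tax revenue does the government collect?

Tax revenue = 6005.9

Pre-tax equilibrium: P* = 69.5, Q* = 356.
Tax on sellers shifts supply to S = -130.5 + 7(P − 19) = -263.5 + 7P.
564.5 - 3P = -263.5 + 7P gives buyer price Pb = 82.8; sellers receive Ps = 82.8 − 19 = 63.8.
New quantity: Q = 564.5 − 3(82.8) = 316.1.
Revenue = 19 × 316.1 = 6005.9.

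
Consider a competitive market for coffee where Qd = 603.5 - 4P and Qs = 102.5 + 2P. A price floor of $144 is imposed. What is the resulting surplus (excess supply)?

Surplus = 363

Equilibrium price would be P* = 83.5, so the floor at 144 binds.
At P = 144: Qd = 27.5, Qs = 390.5.
Surplus = 390.5 − 27.5 = 363.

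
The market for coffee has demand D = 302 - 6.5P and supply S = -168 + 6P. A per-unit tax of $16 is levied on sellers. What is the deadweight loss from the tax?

Pre-tax equilibrium: P* = 37.6, Q* = 57.6.
Tax on sellers shifts supply to S = -168 + 6(P − 16) = -264 + 6P.
302 - 6.5P = -264 + 6P gives buyer price Pb = 45.28; sellers receive Ps = 45.28 − 16 = 29.28.
New quantity: Q = 302 − 6.5(45.28) = 7.68.
DWL = ½ × 16 × (57.6 − 7.68) = 399.36.

Deadweight loss = 399.36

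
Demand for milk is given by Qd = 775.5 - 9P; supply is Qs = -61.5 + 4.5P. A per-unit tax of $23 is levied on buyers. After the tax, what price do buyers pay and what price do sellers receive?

Pre-tax equilibrium: P* = 62, Q* = 217.5.
Tax on buyers shifts demand to Qd = 775.5 − 9(P + 23) = 568.5 - 9P.
568.5 - 9P = -61.5 + 4.5P gives seller price Ps = 140/3; buyers pay Pb = 140/3 + 23 = 209/3.
New quantity: Q = 775.5 − 9(209/3) = 148.5.

Buyers pay 209/3, sellers receive 140/3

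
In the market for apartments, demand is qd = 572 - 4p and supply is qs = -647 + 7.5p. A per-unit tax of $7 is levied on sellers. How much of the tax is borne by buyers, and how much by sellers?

Pre-tax equilibrium: p* = 106, q* = 148.
Tax on sellers shifts supply to qs = -647 + 7.5(p − 7) = -699.5 + 7.5p.
572 - 4p = -699.5 + 7.5p gives buyer price pb = 2543/23; sellers receive ps = 2543/23 − 7 = 2382/23.
New quantity: q = 572 − 4(2543/23) = 2984/23.
Buyer burden = 2543/23 − 106 = 105/23; seller burden = 106 − 2382/23 = 56/23.

Buyers bear 105/23, sellers bear 56/23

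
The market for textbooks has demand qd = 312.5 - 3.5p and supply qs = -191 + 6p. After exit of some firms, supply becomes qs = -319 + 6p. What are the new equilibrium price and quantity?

p' = 1263/19, q' = 1517/19

Original equilibrium: p* = 53, q* = 127.
New equilibrium: 312.5 - 3.5p = -319 + 6p, so 631.5 = 9.5p and p' = 1263/19; q' = 312.5 − 3.5(1263/19) = 1517/19.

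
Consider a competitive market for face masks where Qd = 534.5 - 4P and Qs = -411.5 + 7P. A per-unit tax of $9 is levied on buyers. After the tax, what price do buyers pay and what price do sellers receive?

Pre-tax equilibrium: P* = 86, Q* = 190.5.
Tax on buyers shifts demand to Qd = 534.5 − 4(P + 9) = 498.5 - 4P.
498.5 - 4P = -411.5 + 7P gives seller price Ps = 910/11; buyers pay Pb = 910/11 + 9 = 1009/11.
New quantity: Q = 534.5 − 4(1009/11) = 3687/22.

Buyers pay 1009/11, sellers receive 910/11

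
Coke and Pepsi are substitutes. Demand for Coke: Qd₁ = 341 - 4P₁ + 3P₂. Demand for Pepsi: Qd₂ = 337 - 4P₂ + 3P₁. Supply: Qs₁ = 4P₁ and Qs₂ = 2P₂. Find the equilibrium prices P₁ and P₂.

P₁ = 1019/13, P₂ = 3719/39

Market 1: 341 - 4P₁ + 3P₂ = 4P₁ → 8P₁ - 3P₂ = 341.
Market 2: 6P₂ - 3P₁ = 337.
Eliminating P₂: 6×(1) + 3×(2) gives 39P₁ = 3057, so P₁ = 1019/13.
Back-substitute into (2): P₂ = (337 + 3×1019/13) / 6 = 3719/39.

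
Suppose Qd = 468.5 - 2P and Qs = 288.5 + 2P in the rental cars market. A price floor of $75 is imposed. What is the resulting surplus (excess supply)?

Surplus = 120

Equilibrium price would be P* = 45, so the floor at 75 binds.
At P = 75: Qd = 318.5, Qs = 438.5.
Surplus = 438.5 − 318.5 = 120.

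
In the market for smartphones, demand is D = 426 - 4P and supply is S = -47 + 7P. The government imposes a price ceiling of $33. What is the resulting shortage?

Shortage = 110

Equilibrium price would be P* = 43, so the ceiling at 33 binds.
At P = 33: D = 426 − 4(33) = 294, S = -47 + 7(33) = 184.
Shortage = 294 − 184 = 110.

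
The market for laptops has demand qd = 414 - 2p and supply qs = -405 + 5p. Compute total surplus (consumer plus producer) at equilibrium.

Equilibrium: 414 - 2p = -405 + 5p gives p* = 117, q* = 180.
Demand choke price: p = 207; supply starts at p = 81.
CS = ½(207 − 117)(180) = 8100; PS = ½(117 − 81)(180) = 3240.

Total surplus = 11340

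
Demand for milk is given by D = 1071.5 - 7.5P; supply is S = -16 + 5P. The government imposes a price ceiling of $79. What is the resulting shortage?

Equilibrium price would be P* = 87, so the ceiling at 79 binds.
At P = 79: D = 1071.5 − 7.5(79) = 479, S = -16 + 5(79) = 379.
Shortage = 479 − 379 = 100.

Shortage = 100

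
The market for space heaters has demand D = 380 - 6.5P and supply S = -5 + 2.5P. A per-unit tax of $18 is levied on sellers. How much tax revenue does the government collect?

Pre-tax equilibrium: P* = 385/9, Q* = 1835/18.
Tax on sellers shifts supply to S = -5 + 2.5(P − 18) = -50 + 2.5P.
380 - 6.5P = -50 + 2.5P gives buyer price Pb = 430/9; sellers receive Ps = 430/9 − 18 = 268/9.
New quantity: Q = 380 − 6.5(430/9) = 625/9.
Revenue = 18 × 625/9 = 1250.

Tax revenue = 1250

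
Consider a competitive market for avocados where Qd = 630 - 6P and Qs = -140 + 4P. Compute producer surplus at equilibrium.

Equilibrium: 630 - 6P = -140 + 4P gives P* = 77, Q* = 168.
Supply starts at P = 35 (where Qs = 0).
PS = ½(77 − 35)(168) = 3528.

Producer surplus = 3528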